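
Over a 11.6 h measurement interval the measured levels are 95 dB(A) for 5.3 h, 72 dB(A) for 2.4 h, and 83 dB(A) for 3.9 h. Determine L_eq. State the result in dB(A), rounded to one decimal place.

91.8 dB(A)

Weight each interval's intensity by its duration and average over T = 11.6 h:
Σ tᵢ·10^(Lᵢ/10) = 5.3·10^(95/10) + 2.4·10^(72/10) + 3.9·10^(83/10) = 1.758e+10.
L_eq = 10·log₁₀(1.758e+10/11.6) = 91.80 dB(A).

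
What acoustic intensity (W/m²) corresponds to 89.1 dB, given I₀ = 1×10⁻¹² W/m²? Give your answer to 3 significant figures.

0.000813 W/m²

L = 10·log₁₀(I/I₀) ⇒ I = I₀·10^(L/10) = 10⁻¹² × 10^8.91.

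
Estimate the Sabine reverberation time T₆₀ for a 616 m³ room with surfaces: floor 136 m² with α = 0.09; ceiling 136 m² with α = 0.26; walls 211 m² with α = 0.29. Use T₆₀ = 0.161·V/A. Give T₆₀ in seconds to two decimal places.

Total absorption A = 136·0.09 + 136·0.26 + 211·0.29 = 108.79 m² sabins.
T₆₀ = 0.161·V/A = 0.161·616/108.79 = 0.912 s.

0.91 s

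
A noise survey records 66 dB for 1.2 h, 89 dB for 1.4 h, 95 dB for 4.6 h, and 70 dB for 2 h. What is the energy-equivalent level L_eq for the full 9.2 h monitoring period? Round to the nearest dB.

92 dB

The energy average is taken in the linear domain: L_eq = 10·log₁₀[(Σ tᵢ·10^(Lᵢ/10))/T], T = 9.2 h.
Σ tᵢ·10^(Lᵢ/10) = 1.2·10^(66/10) + 1.4·10^(89/10) + 4.6·10^(95/10) + 2·10^(70/10) = 1.568e+10.
L_eq = 10·log₁₀(1.568e+10/9.2) = 92.32 dB.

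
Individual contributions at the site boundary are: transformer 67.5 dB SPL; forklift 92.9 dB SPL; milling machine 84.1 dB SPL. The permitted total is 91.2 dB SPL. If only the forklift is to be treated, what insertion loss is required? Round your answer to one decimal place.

2.7 dB

The untreated sources together contribute 10^(67.5/10) + 10^(84.1/10) = 2.627e+08, i.e. 84.19 dB SPL.
The limit corresponds to 10^(91.2/10) = 1.318e+09; subtracting the fixed part leaves 1.056e+09 for the forklift, i.e. 90.23 dB SPL.
So the forklift must be reduced from 92.9 to 90.23 dB SPL: IL = 2.67 dB.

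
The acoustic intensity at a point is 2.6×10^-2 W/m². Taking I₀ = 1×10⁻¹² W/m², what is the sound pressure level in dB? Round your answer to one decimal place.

L = 10·log₁₀(I/I₀) = 10·log₁₀(2.6×10^-2/10⁻¹²) = 10·log₁₀(2.6×10^10).
L = 10·(0.4150 + 10) = 104.15 dB.

104.1 dB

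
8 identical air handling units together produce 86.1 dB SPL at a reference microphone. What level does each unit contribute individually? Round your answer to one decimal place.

77.1 dB SPL

For N identical incoherent sources L_total = L₁ + 10·log₁₀ N, so L₁ = 86.1 − 10·log₁₀(8) = 86.1 − 9.031.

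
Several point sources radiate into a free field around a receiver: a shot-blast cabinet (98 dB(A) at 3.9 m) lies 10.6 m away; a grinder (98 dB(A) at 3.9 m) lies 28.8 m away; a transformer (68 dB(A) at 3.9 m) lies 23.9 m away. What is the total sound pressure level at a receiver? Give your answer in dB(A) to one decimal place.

89.9 dB(A)

First find each source's level at the receiver (point-source: −20·log₁₀(r/r_ref)), then combine on an intensity basis.
shot-blast cabinet: 98 − 20·log₁₀(10.6/3.9) = 98 − 8.68 = 89.32 dB(A).
grinder: 98 − 20·log₁₀(28.8/3.9) = 98 − 17.37 = 80.63 dB(A).
transformer: 68 − 20·log₁₀(23.9/3.9) = 68 − 15.75 = 52.25 dB(A).
Σ 10^(L/10) = 9.700e+08 → L_total = 10·log₁₀(9.700e+08) = 89.87 dB(A).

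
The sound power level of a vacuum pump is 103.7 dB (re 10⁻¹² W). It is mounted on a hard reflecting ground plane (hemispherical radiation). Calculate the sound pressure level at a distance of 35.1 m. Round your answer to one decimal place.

64.8 dB

L_p = L_w − 10·log₁₀(2π·r²) with r = 35.1 m.
2π·r² = 7741 m², 10·log₁₀ of that is 38.888 dB.
L_p = 103.7 − 38.888 = 64.81 dB.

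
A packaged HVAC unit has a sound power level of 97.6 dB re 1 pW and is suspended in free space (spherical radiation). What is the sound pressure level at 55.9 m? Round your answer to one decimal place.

51.7 dB

The power spreads over a sphere of area 4π·r², so L_p = L_w − 10·log₁₀(4π·r²).
4π·r² = 3.927e+04 m², 10·log₁₀ of that is 45.940 dB.
L_p = 97.6 − 45.940 = 51.66 dB.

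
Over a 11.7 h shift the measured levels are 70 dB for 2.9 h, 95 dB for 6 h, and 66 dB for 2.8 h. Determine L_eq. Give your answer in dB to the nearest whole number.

The energy average is taken in the linear domain: L_eq = 10·log₁₀[(Σ tᵢ·10^(Lᵢ/10))/T], T = 11.7 h.
Σ tᵢ·10^(Lᵢ/10) = 2.9·10^(70/10) + 6·10^(95/10) + 2.8·10^(66/10) = 1.901e+10.
L_eq = 10·log₁₀(1.901e+10/11.7) = 92.11 dB.

92 dB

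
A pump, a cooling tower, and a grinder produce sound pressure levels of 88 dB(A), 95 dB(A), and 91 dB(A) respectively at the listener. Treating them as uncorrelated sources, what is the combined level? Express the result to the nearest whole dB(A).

For uncorrelated sources the intensities add, so convert each level to linear form, sum, and take 10·log₁₀ of the total.
Σ 10^(L/10) = 10^(88/10) + 10^(95/10) + 10^(91/10) = 5.052e+09.
L_total = 10·log₁₀(5.052e+09) = 97.03 dB(A).

97 dB(A)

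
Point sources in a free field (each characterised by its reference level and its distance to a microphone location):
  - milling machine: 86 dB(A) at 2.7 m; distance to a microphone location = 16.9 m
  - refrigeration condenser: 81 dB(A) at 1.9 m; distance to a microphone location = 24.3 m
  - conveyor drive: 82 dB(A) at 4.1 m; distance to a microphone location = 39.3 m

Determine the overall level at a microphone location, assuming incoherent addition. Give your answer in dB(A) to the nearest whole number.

71 dB(A)

Propagate each source to the receiver with L = L_ref − 20·log₁₀(r/r_ref), then add intensities.
milling machine: 86 − 20·log₁₀(16.9/2.7) = 86 − 15.93 = 70.07 dB(A).
refrigeration condenser: 81 − 20·log₁₀(24.3/1.9) = 81 − 22.14 = 58.86 dB(A).
conveyor drive: 82 − 20·log₁₀(39.3/4.1) = 82 − 19.63 = 62.37 dB(A).
Σ 10^(L/10) = 1.266e+07 → L_total = 10·log₁₀(1.266e+07) = 71.02 dB(A).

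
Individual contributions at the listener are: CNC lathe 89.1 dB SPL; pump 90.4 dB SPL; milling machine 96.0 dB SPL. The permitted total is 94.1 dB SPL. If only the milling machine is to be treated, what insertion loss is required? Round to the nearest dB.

8 dB

Everything except the milling machine sums to 10^(89.1/10) + 10^(90.4/10) = 1.909e+09 in linear terms, 92.81 dB SPL.
The limit corresponds to 10^(94.1/10) = 2.570e+09; subtracting the fixed part leaves 6.611e+08 for the milling machine, i.e. 88.20 dB SPL.
Required insertion loss = 96.0 − 88.20 = 7.80 dB.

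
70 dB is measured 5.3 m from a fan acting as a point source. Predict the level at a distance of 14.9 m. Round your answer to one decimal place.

61.0 dB

For a point source, L₂ = L₁ − 20·log₁₀(r₂/r₁).
L₂ = 70 − 20·log₁₀(14.9/5.3) = 70 − 8.978 = 61.02 dB.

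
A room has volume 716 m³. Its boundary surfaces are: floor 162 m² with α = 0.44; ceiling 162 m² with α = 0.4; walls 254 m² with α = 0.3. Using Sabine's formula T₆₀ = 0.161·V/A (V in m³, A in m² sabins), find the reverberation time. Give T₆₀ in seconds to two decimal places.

0.54 s

Total absorption A = 162·0.44 + 162·0.4 + 254·0.3 = 212.28 m² sabins.
T₆₀ = 0.161 × 716 / 212.28 = 0.543 s.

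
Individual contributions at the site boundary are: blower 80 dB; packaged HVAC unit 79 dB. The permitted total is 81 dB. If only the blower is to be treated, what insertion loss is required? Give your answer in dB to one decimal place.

3.3 dB

Everything except the blower sums to 10^(79/10) = 7.943e+07 in linear terms, 79.00 dB.
The limit corresponds to 10^(81/10) = 1.259e+08; subtracting the fixed part leaves 4.646e+07 for the blower, i.e. 76.67 dB.
So the blower must be reduced from 80 to 76.67 dB: IL = 3.33 dB.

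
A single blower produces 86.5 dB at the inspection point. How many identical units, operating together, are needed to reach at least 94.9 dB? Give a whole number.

The shortfall is 94.9 − 86.5 = 8.4 dB, and N units add 10·log₁₀ N, so need 10·log₁₀ N ≥ 8.4.
N ≥ 10^(8.4/10) = 6.918, so N = 7.

7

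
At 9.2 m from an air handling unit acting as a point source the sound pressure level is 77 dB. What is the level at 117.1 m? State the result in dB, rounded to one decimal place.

Point-source attenuation: ΔL = 20·log₁₀(r₂/r₁) = 20·log₁₀(117.1/9.2) = 22.095 dB.
L₂ = 77 − 20·log₁₀(117.1/9.2) = 77 − 22.095 = 54.90 dB.

54.9 dB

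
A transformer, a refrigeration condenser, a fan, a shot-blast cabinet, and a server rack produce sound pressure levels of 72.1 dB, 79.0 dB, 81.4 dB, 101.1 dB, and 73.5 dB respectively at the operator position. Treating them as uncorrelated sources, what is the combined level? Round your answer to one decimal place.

For uncorrelated sources the intensities add, so convert each level to linear form, sum, and take 10·log₁₀ of the total.
Σ 10^(L/10) = 10^(72.1/10) + 10^(79.0/10) + 10^(81.4/10) + 10^(101.1/10) + 10^(73.5/10) = 1.314e+10.
L_total = 10·log₁₀(1.314e+10) = 101.19 dB.

101.2 dB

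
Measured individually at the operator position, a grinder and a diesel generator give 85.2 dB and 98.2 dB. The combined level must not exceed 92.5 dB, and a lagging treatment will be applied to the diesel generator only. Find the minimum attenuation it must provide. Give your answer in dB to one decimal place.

Fixed contribution from the other source: Σ 10^(L/10) = 10^(85.2/10) = 3.311e+08 (85.20 dB).
The limit corresponds to 10^(92.5/10) = 1.778e+09; subtracting the fixed part leaves 1.447e+09 for the diesel generator, i.e. 91.61 dB.
So the diesel generator must be reduced from 98.2 to 91.61 dB: IL = 6.59 dB.

6.6 dB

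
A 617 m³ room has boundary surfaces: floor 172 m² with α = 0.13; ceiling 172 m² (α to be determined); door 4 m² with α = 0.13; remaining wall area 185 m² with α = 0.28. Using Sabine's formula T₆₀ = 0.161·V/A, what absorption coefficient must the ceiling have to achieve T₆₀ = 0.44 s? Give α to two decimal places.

A = 0.161·V/T₆₀ = 0.161·617/0.44 = 225.77 m² sabins.
Absorption from the other surfaces = 172·0.13 + 4·0.13 + 185·0.28 = 74.68 m², so the ceiling must supply 151.09 m² over 172 m².
α = 151.09/172 = 0.878.

0.88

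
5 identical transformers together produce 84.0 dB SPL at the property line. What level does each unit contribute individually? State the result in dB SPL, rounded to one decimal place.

77.0 dB SPL

For N identical incoherent sources L_total = L₁ + 10·log₁₀ N, so L₁ = 84.0 − 10·log₁₀(5) = 84.0 − 6.990.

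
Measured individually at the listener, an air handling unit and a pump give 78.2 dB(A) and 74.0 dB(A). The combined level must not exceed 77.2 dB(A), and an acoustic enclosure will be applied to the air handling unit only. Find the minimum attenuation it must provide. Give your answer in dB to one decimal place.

Everything except the air handling unit sums to 10^(74.0/10) = 2.512e+07 in linear terms, 74.00 dB(A).
The limit corresponds to 10^(77.2/10) = 5.248e+07; subtracting the fixed part leaves 2.736e+07 for the air handling unit, i.e. 74.37 dB(A).
Required insertion loss = 78.2 − 74.37 = 3.83 dB.

3.8 dB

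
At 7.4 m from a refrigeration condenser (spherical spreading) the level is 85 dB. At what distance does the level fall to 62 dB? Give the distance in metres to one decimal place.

104.5 m

The 23.0 dB drop corresponds to a distance ratio of 10^(23.0/20) for a point source.
r₂ = 7.4·10^((85−62)/20) = 7.4·10^(23.0/20) = 104.53 m.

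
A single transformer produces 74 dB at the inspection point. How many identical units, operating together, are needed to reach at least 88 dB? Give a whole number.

26

The shortfall is 88 − 74 = 14.0 dB, and N units add 10·log₁₀ N, so need 10·log₁₀ N ≥ 14.0.
N ≥ 10^(14.0/10) = 25.119, so N = 26.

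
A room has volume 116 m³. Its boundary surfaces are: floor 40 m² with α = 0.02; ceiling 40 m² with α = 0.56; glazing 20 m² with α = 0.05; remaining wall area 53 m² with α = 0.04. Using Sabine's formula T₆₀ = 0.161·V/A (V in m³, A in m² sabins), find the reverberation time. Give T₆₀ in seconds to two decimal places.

0.71 s

Total absorption A = 40·0.02 + 40·0.56 + 20·0.05 + 53·0.04 = 26.32 m² sabins.
T₆₀ = 0.161·V/A = 0.161·116/26.32 = 0.710 s.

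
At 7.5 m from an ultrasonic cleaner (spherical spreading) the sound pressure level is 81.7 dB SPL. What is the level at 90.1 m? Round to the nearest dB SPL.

60 dB SPL

For a point source, L₂ = L₁ − 20·log₁₀(r₂/r₁).
L₂ = 81.7 − 20·log₁₀(90.1/7.5) = 81.7 − 21.593 = 60.11 dB SPL.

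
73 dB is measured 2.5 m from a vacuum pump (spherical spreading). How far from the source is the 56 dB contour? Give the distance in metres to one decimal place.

17.7 m

The 17.0 dB drop corresponds to a distance ratio of 10^(17.0/20) for a point source.
r₂ = 2.5·10^((73−56)/20) = 2.5·10^(17.0/20) = 17.70 m.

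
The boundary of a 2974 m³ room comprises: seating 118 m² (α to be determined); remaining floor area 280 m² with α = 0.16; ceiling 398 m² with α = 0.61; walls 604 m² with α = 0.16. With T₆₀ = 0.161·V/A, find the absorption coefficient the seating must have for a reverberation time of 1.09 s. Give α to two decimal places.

0.47

Required total absorption A = 0.161·2974/1.09 = 439.28 m².
Absorption from the other surfaces = 280·0.16 + 398·0.61 + 604·0.16 = 384.22 m², so the seating must supply 55.06 m² over 118 m².
α = 55.06/118 = 0.467.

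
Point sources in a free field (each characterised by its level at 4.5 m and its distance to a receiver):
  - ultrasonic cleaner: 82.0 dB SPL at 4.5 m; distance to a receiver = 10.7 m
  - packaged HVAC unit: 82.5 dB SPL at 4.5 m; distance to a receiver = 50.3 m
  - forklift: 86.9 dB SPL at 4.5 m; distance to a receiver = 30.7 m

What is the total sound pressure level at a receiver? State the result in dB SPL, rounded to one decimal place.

Apply inverse-square spreading to bring every level to the receiver, then sum 10^(L/10).
ultrasonic cleaner: 82.0 − 20·log₁₀(10.7/4.5) = 82.0 − 7.52 = 74.48 dB SPL.
packaged HVAC unit: 82.5 − 20·log₁₀(50.3/4.5) = 82.5 − 20.97 = 61.53 dB SPL.
forklift: 86.9 − 20·log₁₀(30.7/4.5) = 86.9 − 16.68 = 70.22 dB SPL.
Σ 10^(L/10) = 3.998e+07 → L_total = 10·log₁₀(3.998e+07) = 76.02 dB SPL.

76.0 dB SPL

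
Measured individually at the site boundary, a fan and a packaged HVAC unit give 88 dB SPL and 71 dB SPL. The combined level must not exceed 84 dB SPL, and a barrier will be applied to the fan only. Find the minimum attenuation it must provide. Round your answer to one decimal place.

Everything except the fan sums to 10^(71/10) = 1.259e+07 in linear terms, 71.00 dB SPL.
The limit corresponds to 10^(84/10) = 2.512e+08; subtracting the fixed part leaves 2.386e+08 for the fan, i.e. 83.78 dB SPL.
So the fan must be reduced from 88 to 83.78 dB SPL: IL = 4.22 dB.

4.2 dB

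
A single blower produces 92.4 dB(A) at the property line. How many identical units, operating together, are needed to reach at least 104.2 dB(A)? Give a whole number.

The shortfall is 104.2 − 92.4 = 11.8 dB, and N units add 10·log₁₀ N, so need 10·log₁₀ N ≥ 11.8.
N ≥ 10^(11.8/10) = 15.136, so N = 16.

16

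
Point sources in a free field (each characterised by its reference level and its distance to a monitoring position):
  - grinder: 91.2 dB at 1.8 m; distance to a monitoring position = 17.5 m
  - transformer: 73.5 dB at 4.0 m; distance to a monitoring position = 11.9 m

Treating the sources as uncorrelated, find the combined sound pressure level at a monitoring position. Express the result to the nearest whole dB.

72 dB

Apply inverse-square spreading to bring every level to the receiver, then sum 10^(L/10).
grinder: 91.2 − 20·log₁₀(17.5/1.8) = 91.2 − 19.76 = 71.44 dB.
transformer: 73.5 − 20·log₁₀(11.9/4.0) = 73.5 − 9.47 = 64.03 dB.
Σ 10^(L/10) = 1.648e+07 → L_total = 10·log₁₀(1.648e+07) = 72.17 dB.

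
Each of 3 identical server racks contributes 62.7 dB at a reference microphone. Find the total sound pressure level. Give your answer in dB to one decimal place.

With 3 equal, uncorrelated contributions the intensity is 3× that of one unit, giving a rise of 10·log₁₀ 3.
L_total = 62.7 + 10·log₁₀(3) = 62.7 + 4.771 = 67.47 dB.

67.5 dB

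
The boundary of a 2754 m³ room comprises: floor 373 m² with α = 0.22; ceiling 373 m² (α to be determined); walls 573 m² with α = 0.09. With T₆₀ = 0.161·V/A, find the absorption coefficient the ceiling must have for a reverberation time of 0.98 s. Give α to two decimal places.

0.85

From T₆₀ = 0.161·V/A, the target T₆₀ = 0.98 s needs A = 0.161·2754/0.98 = 452.44 m².
Absorption from the other surfaces = 373·0.22 + 573·0.09 = 133.63 m², so the ceiling must supply 318.81 m² over 373 m².
α = 318.81/373 = 0.855.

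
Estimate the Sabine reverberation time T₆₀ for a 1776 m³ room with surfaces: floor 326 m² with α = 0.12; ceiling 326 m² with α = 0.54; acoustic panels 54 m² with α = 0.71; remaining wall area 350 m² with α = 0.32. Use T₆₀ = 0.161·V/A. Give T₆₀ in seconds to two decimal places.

0.78 s

Summing Sᵢαᵢ: 326·0.12 + 326·0.54 + 54·0.71 + 350·0.32 = 365.50 m².
T₆₀ = 0.161·V/A = 0.161·1776/365.50 = 0.782 s.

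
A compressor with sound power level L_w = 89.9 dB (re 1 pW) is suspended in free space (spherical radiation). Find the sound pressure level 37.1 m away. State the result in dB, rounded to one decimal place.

L_p = L_w − 10·log₁₀(4π·r²) with r = 37.1 m.
4π·r² = 1.73e+04 m², 10·log₁₀ of that is 42.380 dB.
L_p = 89.9 − 42.380 = 47.52 dB.

47.5 dB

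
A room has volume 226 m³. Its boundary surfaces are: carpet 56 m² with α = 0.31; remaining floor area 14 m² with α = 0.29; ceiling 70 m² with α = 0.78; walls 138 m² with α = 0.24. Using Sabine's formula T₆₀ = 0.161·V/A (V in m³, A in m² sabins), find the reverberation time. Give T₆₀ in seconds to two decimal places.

A = Σ Sᵢαᵢ = 56·0.31 + 14·0.29 + 70·0.78 + 138·0.24 = 109.14 m².
T₆₀ = 0.161 × 226 / 109.14 = 0.333 s.

0.33 s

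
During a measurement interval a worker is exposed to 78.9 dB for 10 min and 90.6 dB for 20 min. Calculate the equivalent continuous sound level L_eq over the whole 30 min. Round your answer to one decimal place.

Weight each interval's intensity by its duration and average over T = 30 min:
Σ tᵢ·10^(Lᵢ/10) = 10·10^(78.9/10) + 20·10^(90.6/10) = 2.374e+10.
L_eq = 10·log₁₀(2.374e+10/30) = 88.98 dB.

89.0 dB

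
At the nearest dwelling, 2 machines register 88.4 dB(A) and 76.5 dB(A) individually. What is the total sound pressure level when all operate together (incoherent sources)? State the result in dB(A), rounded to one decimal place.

88.7 dB(A)

Incoherent sources combine by intensity addition: L_total = 10·log₁₀(Σ 10^(L_i/10)).
Σ 10^(L/10) = 10^(88.4/10) + 10^(76.5/10) = 7.365e+08.
L_total = 10·log₁₀(7.365e+08) = 88.67 dB(A).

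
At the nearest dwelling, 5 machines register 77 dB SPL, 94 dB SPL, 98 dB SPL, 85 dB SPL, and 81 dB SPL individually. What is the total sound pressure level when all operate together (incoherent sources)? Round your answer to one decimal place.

Incoherent sources combine by intensity addition: L_total = 10·log₁₀(Σ 10^(L_i/10)).
Σ 10^(L/10) = 10^(77/10) + 10^(94/10) + 10^(98/10) + 10^(85/10) + 10^(81/10) = 9.314e+09.
L_total = 10·log₁₀(9.314e+09) = 99.69 dB SPL.

99.7 dB SPL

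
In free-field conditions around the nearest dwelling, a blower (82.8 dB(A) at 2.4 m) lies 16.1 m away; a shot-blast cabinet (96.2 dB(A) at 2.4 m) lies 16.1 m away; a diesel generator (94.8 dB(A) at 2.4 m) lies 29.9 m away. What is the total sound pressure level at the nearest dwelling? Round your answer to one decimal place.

Apply inverse-square spreading to bring every level to the receiver, then sum 10^(L/10).
blower: 82.8 − 20·log₁₀(16.1/2.4) = 82.8 − 16.53 = 66.27 dB(A).
shot-blast cabinet: 96.2 − 20·log₁₀(16.1/2.4) = 96.2 − 16.53 = 79.67 dB(A).
diesel generator: 94.8 − 20·log₁₀(29.9/2.4) = 94.8 − 21.91 = 72.89 dB(A).
Σ 10^(L/10) = 1.163e+08 → L_total = 10·log₁₀(1.163e+08) = 80.66 dB(A).

80.7 dB(A)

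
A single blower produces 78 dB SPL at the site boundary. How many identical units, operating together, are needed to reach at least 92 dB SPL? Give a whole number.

26

Need L₁ + 10·log₁₀ N ≥ 92, i.e. log₁₀ N ≥ 1.40.
N ≥ 10^(14.0/10) = 25.119, so N = 26.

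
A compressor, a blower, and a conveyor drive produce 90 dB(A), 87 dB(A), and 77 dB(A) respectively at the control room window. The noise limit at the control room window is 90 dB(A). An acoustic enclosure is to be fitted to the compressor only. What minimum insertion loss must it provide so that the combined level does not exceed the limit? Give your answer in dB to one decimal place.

3.5 dB

Everything except the compressor sums to 10^(87/10) + 10^(77/10) = 5.513e+08 in linear terms, 87.41 dB(A).
To meet 90 dB(A) overall, the treated compressor may contribute at most 10^(90/10) − 5.513e+08 = 4.487e+08, i.e. 86.52 dB(A).
Required insertion loss = 90 − 86.52 = 3.48 dB.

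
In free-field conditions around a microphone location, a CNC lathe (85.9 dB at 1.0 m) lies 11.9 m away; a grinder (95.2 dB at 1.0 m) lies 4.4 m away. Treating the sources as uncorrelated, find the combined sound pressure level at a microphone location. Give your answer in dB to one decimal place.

Apply inverse-square spreading to bring every level to the receiver, then sum 10^(L/10).
CNC lathe: 85.9 − 20·log₁₀(11.9/1.0) = 85.9 − 21.51 = 64.39 dB.
grinder: 95.2 − 20·log₁₀(4.4/1.0) = 95.2 − 12.87 = 82.33 dB.
Σ 10^(L/10) = 1.738e+08 → L_total = 10·log₁₀(1.738e+08) = 82.40 dB.

82.4 dB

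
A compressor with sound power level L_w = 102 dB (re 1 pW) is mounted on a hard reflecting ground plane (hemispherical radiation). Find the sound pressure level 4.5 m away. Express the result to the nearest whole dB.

81 dB

L_p = L_w − 10·log₁₀(2π·r²) with r = 4.5 m.
2π·r² = 127.2 m², 10·log₁₀ of that is 21.046 dB.
L_p = 102 − 21.046 = 80.95 dB.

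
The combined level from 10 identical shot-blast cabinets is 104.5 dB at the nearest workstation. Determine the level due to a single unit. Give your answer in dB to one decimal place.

Dividing the total intensity by 10 lowers the level by 10·log₁₀ 10 = 10.000 dB: L₁ = 104.5 − 10.000.

94.5 dB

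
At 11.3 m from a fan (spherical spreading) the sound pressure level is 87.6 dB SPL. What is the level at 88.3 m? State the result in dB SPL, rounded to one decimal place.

69.7 dB SPL

Point-source attenuation: ΔL = 20·log₁₀(r₂/r₁) = 20·log₁₀(88.3/11.3) = 17.858 dB.
L₂ = 87.6 − 20·log₁₀(88.3/11.3) = 87.6 − 17.858 = 69.74 dB SPL.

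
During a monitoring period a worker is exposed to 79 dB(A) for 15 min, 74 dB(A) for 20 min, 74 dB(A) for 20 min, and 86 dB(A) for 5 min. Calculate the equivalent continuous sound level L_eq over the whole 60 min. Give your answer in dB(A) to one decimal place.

78.4 dB(A)

The energy average is taken in the linear domain: L_eq = 10·log₁₀[(Σ tᵢ·10^(Lᵢ/10))/T], T = 60 min.
Σ tᵢ·10^(Lᵢ/10) = 15·10^(79/10) + 20·10^(74/10) + 20·10^(74/10) + 5·10^(86/10) = 4.187e+09.
L_eq = 10·log₁₀(4.187e+09/60) = 78.44 dB(A).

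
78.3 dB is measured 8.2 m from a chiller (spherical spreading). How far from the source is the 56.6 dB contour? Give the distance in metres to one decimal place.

99.7 m

For a point source L₁ − L₂ = 20·log₁₀(r₂/r₁), so r₂ = r₁·10^((L₁−L₂)/20).
r₂ = 8.2·10^((78.3−56.6)/20) = 8.2·10^(21.7/20) = 99.73 m.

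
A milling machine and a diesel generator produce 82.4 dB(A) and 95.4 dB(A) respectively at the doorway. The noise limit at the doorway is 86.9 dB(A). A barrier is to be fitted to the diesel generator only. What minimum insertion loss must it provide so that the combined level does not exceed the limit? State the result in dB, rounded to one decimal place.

10.4 dB

Everything except the diesel generator sums to 10^(82.4/10) = 1.738e+08 in linear terms, 82.40 dB(A).
To meet 86.9 dB(A) overall, the treated diesel generator may contribute at most 10^(86.9/10) − 1.738e+08 = 3.160e+08, i.e. 85.00 dB(A).
So the diesel generator must be reduced from 95.4 to 85.00 dB(A): IL = 10.40 dB.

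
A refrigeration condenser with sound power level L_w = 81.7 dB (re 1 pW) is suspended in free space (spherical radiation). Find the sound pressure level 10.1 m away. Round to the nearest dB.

L_p = L_w − 10·log₁₀(4π·r²) with r = 10.1 m.
4π·r² = 1282 m², 10·log₁₀ of that is 31.079 dB.
L_p = 81.7 − 31.079 = 50.62 dB.

51 dB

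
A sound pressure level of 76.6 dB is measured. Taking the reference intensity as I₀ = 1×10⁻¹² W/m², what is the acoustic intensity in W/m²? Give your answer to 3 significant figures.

4.57e-05 W/m²

I = I₀·10^(L/10) = 10⁻¹² × 10^(76.6/10) = 10^(-4.340).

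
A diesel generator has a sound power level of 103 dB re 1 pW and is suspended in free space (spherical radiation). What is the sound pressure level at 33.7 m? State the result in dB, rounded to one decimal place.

61.5 dB

L_p = L_w − 10·log₁₀(4π·r²) with r = 33.7 m.
4π·r² = 1.427e+04 m², 10·log₁₀ of that is 41.545 dB.
L_p = 103 − 41.545 = 61.46 dB.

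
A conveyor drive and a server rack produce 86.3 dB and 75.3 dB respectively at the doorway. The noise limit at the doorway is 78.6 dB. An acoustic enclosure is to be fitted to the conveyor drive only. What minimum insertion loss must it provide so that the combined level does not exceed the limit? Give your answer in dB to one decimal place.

10.4 dB

Fixed contribution from the other source: Σ 10^(L/10) = 10^(75.3/10) = 3.388e+07 (75.30 dB).
To meet 78.6 dB overall, the treated conveyor drive may contribute at most 10^(78.6/10) − 3.388e+07 = 3.856e+07, i.e. 75.86 dB.
So the conveyor drive must be reduced from 86.3 to 75.86 dB: IL = 10.44 dB.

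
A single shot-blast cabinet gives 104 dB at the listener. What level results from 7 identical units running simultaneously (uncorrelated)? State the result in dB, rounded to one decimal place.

L_total = L₁ + 10·log₁₀ N for N identical incoherent sources.
L_total = 104 + 10·log₁₀(7) = 104 + 8.451 = 112.45 dB.

112.5 dB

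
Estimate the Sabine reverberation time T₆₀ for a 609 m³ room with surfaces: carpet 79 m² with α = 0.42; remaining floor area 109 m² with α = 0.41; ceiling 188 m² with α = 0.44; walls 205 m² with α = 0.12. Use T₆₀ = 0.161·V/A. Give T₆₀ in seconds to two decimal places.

A = Σ Sᵢαᵢ = 79·0.42 + 109·0.41 + 188·0.44 + 205·0.12 = 185.19 m².
T₆₀ = 0.161 × 609 / 185.19 = 0.529 s.

0.53 s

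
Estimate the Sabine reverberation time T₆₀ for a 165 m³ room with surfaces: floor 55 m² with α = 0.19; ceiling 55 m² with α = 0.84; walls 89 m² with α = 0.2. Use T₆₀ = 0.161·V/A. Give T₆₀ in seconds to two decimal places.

0.36 s

Total absorption A = 55·0.19 + 55·0.84 + 89·0.2 = 74.45 m² sabins.
T₆₀ = 0.161 × 165 / 74.45 = 0.357 s.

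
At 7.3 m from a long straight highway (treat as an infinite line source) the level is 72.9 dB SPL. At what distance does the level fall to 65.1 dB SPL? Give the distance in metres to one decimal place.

44.0 m

Line-source spreading drops the level by 10·log₁₀(r₂/r₁); inverting, r₂/r₁ = 10^(ΔL/10).
r₂ = 7.3·10^((72.9−65.1)/10) = 7.3·10^(7.8/10) = 43.99 m.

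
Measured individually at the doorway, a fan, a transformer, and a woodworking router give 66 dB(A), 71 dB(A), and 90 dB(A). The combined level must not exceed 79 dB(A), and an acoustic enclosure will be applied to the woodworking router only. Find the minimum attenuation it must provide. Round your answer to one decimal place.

12.0 dB

The untreated sources together contribute 10^(66/10) + 10^(71/10) = 1.657e+07, i.e. 72.19 dB(A).
The limit corresponds to 10^(79/10) = 7.943e+07; subtracting the fixed part leaves 6.286e+07 for the woodworking router, i.e. 77.98 dB(A).
Required insertion loss = 90 − 77.98 = 12.02 dB.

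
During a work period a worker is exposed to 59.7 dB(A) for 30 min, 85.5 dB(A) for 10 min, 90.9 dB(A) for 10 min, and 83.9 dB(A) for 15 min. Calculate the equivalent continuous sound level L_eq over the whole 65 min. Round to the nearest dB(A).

85 dB(A)

L_eq = 10·log₁₀[(1/T)·Σ tᵢ·10^(Lᵢ/10)] with T = 65 min.
Σ tᵢ·10^(Lᵢ/10) = 30·10^(59.7/10) + 10·10^(85.5/10) + 10·10^(90.9/10) + 15·10^(83.9/10) = 1.956e+10.
L_eq = 10·log₁₀(1.956e+10/65) = 84.78 dB(A).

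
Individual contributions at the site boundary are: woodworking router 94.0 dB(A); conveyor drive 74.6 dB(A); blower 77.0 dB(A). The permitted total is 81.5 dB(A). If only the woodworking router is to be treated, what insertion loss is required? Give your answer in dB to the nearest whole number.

16 dB

Everything except the woodworking router sums to 10^(74.6/10) + 10^(77.0/10) = 7.896e+07 in linear terms, 78.97 dB(A).
The limit corresponds to 10^(81.5/10) = 1.413e+08; subtracting the fixed part leaves 6.229e+07 for the woodworking router, i.e. 77.94 dB(A).
So the woodworking router must be reduced from 94.0 to 77.94 dB(A): IL = 16.06 dB.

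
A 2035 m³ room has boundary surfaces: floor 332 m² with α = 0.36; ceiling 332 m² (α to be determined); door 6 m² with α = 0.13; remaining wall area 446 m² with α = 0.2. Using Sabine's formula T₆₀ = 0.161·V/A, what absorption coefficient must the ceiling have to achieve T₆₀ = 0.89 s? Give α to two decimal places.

A = 0.161·V/T₆₀ = 0.161·2035/0.89 = 368.13 m² sabins.
Absorption from the other surfaces = 332·0.36 + 6·0.13 + 446·0.2 = 209.50 m², so the ceiling must supply 158.63 m² over 332 m².
α = 158.63/332 = 0.478.

0.48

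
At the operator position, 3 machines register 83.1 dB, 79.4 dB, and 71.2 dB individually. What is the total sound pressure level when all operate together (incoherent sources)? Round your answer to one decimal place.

84.8 dB

For uncorrelated sources the intensities add, so convert each level to linear form, sum, and take 10·log₁₀ of the total.
Σ 10^(L/10) = 10^(83.1/10) + 10^(79.4/10) + 10^(71.2/10) = 3.045e+08.
L_total = 10·log₁₀(3.045e+08) = 84.84 dB.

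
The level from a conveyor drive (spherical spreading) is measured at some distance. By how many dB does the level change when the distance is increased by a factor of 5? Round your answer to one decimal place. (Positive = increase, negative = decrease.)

With spherical spreading the level changes by −20·log₁₀(r₂/r₁).
ΔL = −20·log₁₀(5) = -13.98 dB.

-14.0 dB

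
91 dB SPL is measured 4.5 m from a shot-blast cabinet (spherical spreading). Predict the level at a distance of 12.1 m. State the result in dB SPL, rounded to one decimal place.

Point-source attenuation: ΔL = 20·log₁₀(r₂/r₁) = 20·log₁₀(12.1/4.5) = 8.591 dB.
L₂ = 91 − 20·log₁₀(12.1/4.5) = 91 − 8.591 = 82.41 dB SPL.

82.4 dB SPL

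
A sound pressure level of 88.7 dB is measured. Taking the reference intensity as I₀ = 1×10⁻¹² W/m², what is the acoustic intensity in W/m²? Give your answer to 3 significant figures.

0.000741 W/m²

I/I₀ = 10^(88.7/10) = 7.413e+08, so I = 7.413e+08 × 10⁻¹² W/m².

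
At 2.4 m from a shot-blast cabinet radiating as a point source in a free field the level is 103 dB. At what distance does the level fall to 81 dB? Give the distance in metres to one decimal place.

30.2 m

Point-source spreading drops the level by 20·log₁₀(r₂/r₁); inverting, r₂/r₁ = 10^(ΔL/20).
r₂ = 2.4·10^((103−81)/20) = 2.4·10^(22.0/20) = 30.21 m.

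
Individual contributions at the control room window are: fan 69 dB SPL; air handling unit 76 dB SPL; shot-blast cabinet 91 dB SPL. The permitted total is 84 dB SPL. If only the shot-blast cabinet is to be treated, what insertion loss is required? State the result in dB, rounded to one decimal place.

Everything except the shot-blast cabinet sums to 10^(69/10) + 10^(76/10) = 4.775e+07 in linear terms, 76.79 dB SPL.
To meet 84 dB SPL overall, the treated shot-blast cabinet may contribute at most 10^(84/10) − 4.775e+07 = 2.034e+08, i.e. 83.08 dB SPL.
So the shot-blast cabinet must be reduced from 91 to 83.08 dB SPL: IL = 7.92 dB.

7.9 dB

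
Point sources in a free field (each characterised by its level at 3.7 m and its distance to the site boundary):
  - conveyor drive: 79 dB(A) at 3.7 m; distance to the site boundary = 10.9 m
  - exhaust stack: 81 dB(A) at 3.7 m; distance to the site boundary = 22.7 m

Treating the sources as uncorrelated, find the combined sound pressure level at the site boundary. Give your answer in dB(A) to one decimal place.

First find each source's level at the receiver (point-source: −20·log₁₀(r/r_ref)), then combine on an intensity basis.
conveyor drive: 79 − 20·log₁₀(10.9/3.7) = 79 − 9.38 = 69.62 dB(A).
exhaust stack: 81 − 20·log₁₀(22.7/3.7) = 81 − 15.76 = 65.24 dB(A).
Σ 10^(L/10) = 1.250e+07 → L_total = 10·log₁₀(1.250e+07) = 70.97 dB(A).

71.0 dB(A)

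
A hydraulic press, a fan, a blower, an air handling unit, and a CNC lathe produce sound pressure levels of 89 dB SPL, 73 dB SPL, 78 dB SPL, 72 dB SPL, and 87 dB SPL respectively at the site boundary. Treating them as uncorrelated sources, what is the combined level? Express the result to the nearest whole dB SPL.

91 dB SPL

For uncorrelated sources the intensities add, so convert each level to linear form, sum, and take 10·log₁₀ of the total.
Σ 10^(L/10) = 10^(89/10) + 10^(73/10) + 10^(78/10) + 10^(72/10) + 10^(87/10) = 1.394e+09.
L_total = 10·log₁₀(1.394e+09) = 91.44 dB SPL.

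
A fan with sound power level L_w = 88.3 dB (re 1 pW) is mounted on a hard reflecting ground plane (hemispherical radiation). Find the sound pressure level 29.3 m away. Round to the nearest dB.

51 dB

Free-field hemispherical radiation: L_p = L_w − 10·log₁₀(2π·r²), r = 29.3 m.
2π·r² = 5394 m², 10·log₁₀ of that is 37.319 dB.
L_p = 88.3 − 37.319 = 50.98 dB.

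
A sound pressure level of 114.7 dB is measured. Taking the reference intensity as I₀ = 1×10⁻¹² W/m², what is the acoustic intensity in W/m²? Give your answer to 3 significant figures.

0.295 W/m²

I = I₀·10^(L/10) = 10⁻¹² × 10^(114.7/10) = 10^(-0.530).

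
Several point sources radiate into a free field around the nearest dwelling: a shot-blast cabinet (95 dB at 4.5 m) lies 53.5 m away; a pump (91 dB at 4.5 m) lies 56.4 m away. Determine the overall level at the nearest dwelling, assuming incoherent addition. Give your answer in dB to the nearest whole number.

Propagate each source to the receiver with L = L_ref − 20·log₁₀(r/r_ref), then add intensities.
shot-blast cabinet: 95 − 20·log₁₀(53.5/4.5) = 95 − 21.50 = 73.50 dB.
pump: 91 − 20·log₁₀(56.4/4.5) = 91 − 21.96 = 69.04 dB.
Σ 10^(L/10) = 3.039e+07 → L_total = 10·log₁₀(3.039e+07) = 74.83 dB.

75 dB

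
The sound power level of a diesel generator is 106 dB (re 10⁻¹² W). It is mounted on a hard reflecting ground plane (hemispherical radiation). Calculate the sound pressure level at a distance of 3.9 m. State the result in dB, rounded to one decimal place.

86.2 dB

Free-field hemispherical radiation: L_p = L_w − 10·log₁₀(2π·r²), r = 3.9 m.
2π·r² = 95.57 m², 10·log₁₀ of that is 19.803 dB.
L_p = 106 − 19.803 = 86.20 dB.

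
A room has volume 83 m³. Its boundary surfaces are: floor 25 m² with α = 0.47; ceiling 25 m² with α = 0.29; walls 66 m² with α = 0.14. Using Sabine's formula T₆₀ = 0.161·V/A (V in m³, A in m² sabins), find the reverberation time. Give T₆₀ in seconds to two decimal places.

0.47 s

Total absorption A = 25·0.47 + 25·0.29 + 66·0.14 = 28.24 m² sabins.
T₆₀ = 0.161·V/A = 0.161·83/28.24 = 0.473 s.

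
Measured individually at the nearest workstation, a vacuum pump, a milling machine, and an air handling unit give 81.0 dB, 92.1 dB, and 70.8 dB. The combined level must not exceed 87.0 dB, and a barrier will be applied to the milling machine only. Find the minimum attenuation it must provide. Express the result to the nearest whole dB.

6 dB

Fixed contribution from the other sources: Σ 10^(L/10) = 10^(81.0/10) + 10^(70.8/10) = 1.379e+08 (81.40 dB).
The limit corresponds to 10^(87.0/10) = 5.012e+08; subtracting the fixed part leaves 3.633e+08 for the milling machine, i.e. 85.60 dB.
Required insertion loss = 92.1 − 85.60 = 6.50 dB.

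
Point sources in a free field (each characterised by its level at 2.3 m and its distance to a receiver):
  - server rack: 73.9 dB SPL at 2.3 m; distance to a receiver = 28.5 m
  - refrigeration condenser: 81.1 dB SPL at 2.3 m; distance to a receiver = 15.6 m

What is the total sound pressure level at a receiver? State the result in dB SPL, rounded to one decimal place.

64.7 dB SPL

Apply inverse-square spreading to bring every level to the receiver, then sum 10^(L/10).
server rack: 73.9 − 20·log₁₀(28.5/2.3) = 73.9 − 21.86 = 52.04 dB SPL.
refrigeration condenser: 81.1 − 20·log₁₀(15.6/2.3) = 81.1 − 16.63 = 64.47 dB SPL.
Σ 10^(L/10) = 2.960e+06 → L_total = 10·log₁₀(2.960e+06) = 64.71 dB SPL.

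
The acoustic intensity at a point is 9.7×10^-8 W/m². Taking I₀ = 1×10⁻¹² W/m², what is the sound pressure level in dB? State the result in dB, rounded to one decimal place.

49.9 dB

Dividing by I₀ shifts the exponent by 12: I/I₀ = 9.7×10^4.
L = 10·(0.9868 + 4) = 49.87 dB.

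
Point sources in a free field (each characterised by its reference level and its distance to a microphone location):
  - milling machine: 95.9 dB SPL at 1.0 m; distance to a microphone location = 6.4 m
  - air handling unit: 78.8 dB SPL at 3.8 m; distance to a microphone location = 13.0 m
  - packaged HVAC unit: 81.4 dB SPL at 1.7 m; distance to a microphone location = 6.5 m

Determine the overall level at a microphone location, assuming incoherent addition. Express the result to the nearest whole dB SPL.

80 dB SPL

Apply inverse-square spreading to bring every level to the receiver, then sum 10^(L/10).
milling machine: 95.9 − 20·log₁₀(6.4/1.0) = 95.9 − 16.12 = 79.78 dB SPL.
air handling unit: 78.8 − 20·log₁₀(13.0/3.8) = 78.8 − 10.68 = 68.12 dB SPL.
packaged HVAC unit: 81.4 − 20·log₁₀(6.5/1.7) = 81.4 − 11.65 = 69.75 dB SPL.
Σ 10^(L/10) = 1.109e+08 → L_total = 10·log₁₀(1.109e+08) = 80.45 dB SPL.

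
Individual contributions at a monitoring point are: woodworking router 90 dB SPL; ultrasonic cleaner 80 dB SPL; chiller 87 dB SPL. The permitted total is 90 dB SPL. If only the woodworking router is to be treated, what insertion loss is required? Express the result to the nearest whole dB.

4 dB

Fixed contribution from the other sources: Σ 10^(L/10) = 10^(80/10) + 10^(87/10) = 6.012e+08 (87.79 dB SPL).
To meet 90 dB SPL overall, the treated woodworking router may contribute at most 10^(90/10) − 6.012e+08 = 3.988e+08, i.e. 86.01 dB SPL.
Required insertion loss = 90 − 86.01 = 3.99 dB.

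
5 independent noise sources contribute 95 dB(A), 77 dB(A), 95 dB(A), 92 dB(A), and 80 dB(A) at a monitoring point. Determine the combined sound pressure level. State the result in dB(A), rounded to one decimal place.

99.1 dB(A)

For uncorrelated sources the intensities add, so convert each level to linear form, sum, and take 10·log₁₀ of the total.
Σ 10^(L/10) = 10^(95/10) + 10^(77/10) + 10^(95/10) + 10^(92/10) + 10^(80/10) = 8.060e+09.
L_total = 10·log₁₀(8.060e+09) = 99.06 dB(A).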